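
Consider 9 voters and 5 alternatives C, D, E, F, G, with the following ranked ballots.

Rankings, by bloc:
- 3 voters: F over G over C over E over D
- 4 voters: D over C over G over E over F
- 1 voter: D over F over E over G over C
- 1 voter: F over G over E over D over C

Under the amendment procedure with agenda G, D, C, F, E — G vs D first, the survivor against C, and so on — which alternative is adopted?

Round 1: G vs D — 4–5, D advances.
Round 2: D vs C — 6–3, D advances.
Round 3: D vs F — 5–4, D advances.
Round 4: D vs E — 5–4, D advances.
The agenda winner is D.

D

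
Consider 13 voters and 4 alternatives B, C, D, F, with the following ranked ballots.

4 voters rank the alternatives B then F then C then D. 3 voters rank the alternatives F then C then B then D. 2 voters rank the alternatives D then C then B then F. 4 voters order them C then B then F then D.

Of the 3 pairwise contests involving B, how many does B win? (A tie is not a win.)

B against each rival (13 voters):
B vs C: 4 for B, 9 for C — C by 9–4.
B vs D: B, 11–2.
B vs F: 4+2+4 = 10 for B, 3 for F — B by 10–3.
B beats D, F; loses to C — 2 pairwise wins.

2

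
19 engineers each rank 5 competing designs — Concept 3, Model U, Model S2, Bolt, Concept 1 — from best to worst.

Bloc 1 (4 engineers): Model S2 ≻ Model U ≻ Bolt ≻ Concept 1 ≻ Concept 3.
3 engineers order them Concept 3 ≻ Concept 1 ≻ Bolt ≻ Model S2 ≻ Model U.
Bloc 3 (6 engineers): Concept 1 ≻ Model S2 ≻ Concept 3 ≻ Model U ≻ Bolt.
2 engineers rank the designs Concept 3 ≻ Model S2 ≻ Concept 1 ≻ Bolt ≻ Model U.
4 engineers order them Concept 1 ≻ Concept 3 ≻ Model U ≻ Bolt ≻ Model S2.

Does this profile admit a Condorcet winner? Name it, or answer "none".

Pairwise majorities:
Concept 3 vs Model U: Concept 3 preferred on 3+6+2+4 = 15 ballots; Concept 3 wins 15–4.
Concept 3 vs Model S2: 9 to 10, Model S2.
Concept 3 vs Bolt: Concept 3 preferred on 3+6+2+4 = 15 ballots; Concept 3 wins 15–4.
Concept 3 vs Concept 1: Concept 3 preferred on 3+2 = 5 ballots; Concept 1 wins 14–5.
Model U vs Model S2: 4 for Model U, 15 for Model S2 — Model S2 by 15–4.
Model U vs Bolt: 14 to 5, Model U.
Model U vs Concept 1: Model U is ranked higher on 4 ballots, Concept 1 on 15. Concept 1 wins 15–4.
Model S2 vs Bolt: Model S2 is ranked higher on 4+6+2 = 12 ballots, Bolt on 7. Model S2 wins 12–7.
Model S2 vs Concept 1: 4+2 = 6 for Model S2, 13 for Concept 1 — Concept 1 by 13–6.
Bolt vs Concept 1: Bolt preferred on 4 ballots; Concept 1 wins 15–4.
Concept 1 wins every pairwise contest, so Concept 1 is the Condorcet winner.

Concept 1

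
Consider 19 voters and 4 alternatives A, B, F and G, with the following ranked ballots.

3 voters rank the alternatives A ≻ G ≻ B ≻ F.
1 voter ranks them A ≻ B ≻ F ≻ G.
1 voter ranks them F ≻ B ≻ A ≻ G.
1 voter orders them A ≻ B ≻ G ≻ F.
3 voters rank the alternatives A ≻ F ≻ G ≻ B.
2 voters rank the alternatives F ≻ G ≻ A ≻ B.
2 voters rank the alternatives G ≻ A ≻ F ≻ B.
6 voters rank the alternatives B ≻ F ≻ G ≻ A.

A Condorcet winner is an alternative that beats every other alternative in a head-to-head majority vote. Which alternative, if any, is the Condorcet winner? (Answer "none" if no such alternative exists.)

Pairwise majorities:
A vs B: A wins 12–7.
A–F: A 10–9.
A–G: G 10–9.
B vs F: B, 11–8.
B vs G: G, 10–9.
F–G: F 13–6.
Each alternative drops at least one matchup (A loses to G; B loses to A; F loses to A; G loses to F); the cycle A > F > G > A rules out a Condorcet winner.

none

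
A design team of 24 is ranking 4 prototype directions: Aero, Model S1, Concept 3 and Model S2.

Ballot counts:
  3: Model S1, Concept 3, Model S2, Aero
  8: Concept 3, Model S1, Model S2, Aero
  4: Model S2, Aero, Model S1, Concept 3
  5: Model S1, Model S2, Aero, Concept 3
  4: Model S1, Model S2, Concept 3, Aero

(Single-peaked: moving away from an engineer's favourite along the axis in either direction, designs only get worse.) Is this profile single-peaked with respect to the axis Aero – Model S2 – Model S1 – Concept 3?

yes

Axis positions: Aero=1, Model S2=2, Model S1=3, Concept 3=4.
Ballot type 1 (peak Model S1 at position 3): ranking walks positions 3-4-2-1, expanding outward from the peak — single-peaked.
Ballot type 2 (peak Concept 3 at position 4): ranking walks positions 4-3-2-1, expanding outward from the peak — single-peaked.
Ballot type 3 (peak Model S2 at position 2): ranking walks positions 2-1-3-4, expanding outward from the peak — single-peaked.
Ballot type 4 (peak Model S1 at position 3): ranking walks positions 3-2-1-4, expanding outward from the peak — single-peaked.
Ballot type 5 (peak Model S1 at position 3): ranking walks positions 3-2-4-1, expanding outward from the peak — single-peaked.
Every ranking is single-peaked on this axis.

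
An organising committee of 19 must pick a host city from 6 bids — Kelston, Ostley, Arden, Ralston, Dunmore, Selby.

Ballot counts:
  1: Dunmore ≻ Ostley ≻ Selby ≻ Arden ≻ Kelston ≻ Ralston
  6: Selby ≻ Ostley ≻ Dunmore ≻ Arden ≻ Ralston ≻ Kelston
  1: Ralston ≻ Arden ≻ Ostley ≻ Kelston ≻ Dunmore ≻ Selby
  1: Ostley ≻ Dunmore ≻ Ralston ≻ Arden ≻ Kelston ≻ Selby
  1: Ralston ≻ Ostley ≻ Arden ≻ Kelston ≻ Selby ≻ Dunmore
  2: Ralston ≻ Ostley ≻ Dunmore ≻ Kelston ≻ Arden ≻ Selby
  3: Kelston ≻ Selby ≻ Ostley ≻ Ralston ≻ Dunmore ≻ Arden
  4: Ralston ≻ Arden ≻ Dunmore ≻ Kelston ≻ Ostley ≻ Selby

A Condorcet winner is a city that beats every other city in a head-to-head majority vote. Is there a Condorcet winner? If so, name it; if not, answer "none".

Ostley

Pairwise majorities:
Kelston vs Ostley: Ostley, 12–7.
Kelston vs Arden: Arden, 14–5.
Kelston vs Ralston: Ralston, 15–4.
Kelston vs Dunmore: Dunmore, 14–5.
Kelston vs Selby: Kelston, 12–7.
Ostley vs Arden: Ostley wins 14–5.
Ostley–Ralston: Ostley 11–8.
Ostley–Dunmore: Ostley 14–5.
Ostley–Selby: Ostley 10–9.
Arden–Ralston: Ralston 12–7.
Arden vs Dunmore: Dunmore, 13–6.
Arden vs Selby: Selby wins 10–9.
Ralston–Dunmore: Ralston 11–8.
Ralston vs Selby: Selby, 10–9.
Dunmore vs Selby: Selby wins 10–9.
Ostley wins every pairwise contest, so Ostley is the Condorcet winner.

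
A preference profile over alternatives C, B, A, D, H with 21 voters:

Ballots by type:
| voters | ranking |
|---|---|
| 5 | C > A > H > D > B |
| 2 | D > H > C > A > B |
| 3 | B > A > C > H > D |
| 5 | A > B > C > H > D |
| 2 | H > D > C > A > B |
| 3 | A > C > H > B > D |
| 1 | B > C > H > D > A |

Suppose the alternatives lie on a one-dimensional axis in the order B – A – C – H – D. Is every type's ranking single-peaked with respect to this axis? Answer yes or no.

no

Axis positions: B=1, A=2, C=3, H=4, D=5.
Type 1 (peak C at position 3): ranking walks positions 3-2-4-5-1, expanding outward from the peak — single-peaked.
Type 2 (peak D at position 5): ranking walks positions 5-4-3-2-1, expanding outward from the peak — single-peaked.
Type 3 (peak B at position 1): ranking walks positions 1-2-3-4-5, expanding outward from the peak — single-peaked.
Type 4 (peak A at position 2): ranking walks positions 2-1-3-4-5, expanding outward from the peak — single-peaked.
Type 5 (peak H at position 4): ranking walks positions 4-5-3-2-1, expanding outward from the peak — single-peaked.
Type 6 (peak A at position 2): ranking walks positions 2-3-4-1-5, expanding outward from the peak — single-peaked.
Type 7: ranking walks positions 1-3-4-5-2; C is ranked above A even though A lies between C and the peak B on the axis — preferences dip and rise again. Not single-peaked.
Type 7 violates single-peakedness, so the profile is not single-peaked on this axis.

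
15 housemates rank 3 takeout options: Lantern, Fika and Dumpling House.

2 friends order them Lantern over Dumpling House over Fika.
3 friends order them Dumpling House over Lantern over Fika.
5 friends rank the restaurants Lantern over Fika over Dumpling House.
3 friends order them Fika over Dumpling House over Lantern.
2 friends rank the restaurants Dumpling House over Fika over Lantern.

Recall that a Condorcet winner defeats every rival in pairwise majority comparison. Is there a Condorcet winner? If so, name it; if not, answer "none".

Head-to-head results (15 friends):
Lantern vs Fika: Lantern, 10–5.
Lantern vs Dumpling House: Dumpling House, 8–7.
Fika–Dumpling House: Fika 8–7.
Every restaurant loses at least once (Lantern loses to Dumpling House; Fika loses to Lantern; Dumpling House loses to Fika). The majority relation contains the cycle Lantern > Fika > Dumpling House > Lantern, so there is no Condorcet winner.

none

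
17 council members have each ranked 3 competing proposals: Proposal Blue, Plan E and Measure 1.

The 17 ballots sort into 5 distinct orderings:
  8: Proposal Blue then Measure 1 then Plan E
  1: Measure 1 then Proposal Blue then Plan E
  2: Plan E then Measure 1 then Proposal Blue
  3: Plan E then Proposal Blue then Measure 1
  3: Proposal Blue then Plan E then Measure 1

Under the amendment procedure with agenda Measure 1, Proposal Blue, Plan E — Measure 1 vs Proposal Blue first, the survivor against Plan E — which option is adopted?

Round 1: Measure 1 vs Proposal Blue — 3–14, Proposal Blue advances.
Round 2: Proposal Blue vs Plan E — 12–5, Proposal Blue advances.
The agenda winner is Proposal Blue.

Proposal Blue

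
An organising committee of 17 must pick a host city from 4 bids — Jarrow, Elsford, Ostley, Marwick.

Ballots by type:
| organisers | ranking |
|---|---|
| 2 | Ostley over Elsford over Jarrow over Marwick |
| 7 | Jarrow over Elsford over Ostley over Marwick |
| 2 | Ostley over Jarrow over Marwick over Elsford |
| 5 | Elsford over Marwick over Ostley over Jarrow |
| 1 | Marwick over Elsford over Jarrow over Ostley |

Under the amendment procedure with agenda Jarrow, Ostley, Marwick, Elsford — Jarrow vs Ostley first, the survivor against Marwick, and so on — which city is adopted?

Elsford

Round 1: Jarrow vs Ostley — 8–9, Ostley advances.
Round 2: Ostley vs Marwick — 11–6, Ostley advances.
Round 3: Ostley vs Elsford — 4–13, Elsford advances.
Elsford survives the agenda.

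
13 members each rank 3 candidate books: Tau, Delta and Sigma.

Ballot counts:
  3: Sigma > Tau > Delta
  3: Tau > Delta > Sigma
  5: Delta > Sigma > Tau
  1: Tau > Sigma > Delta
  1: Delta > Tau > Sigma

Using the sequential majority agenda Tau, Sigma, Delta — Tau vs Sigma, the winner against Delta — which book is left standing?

Delta

Round 1: Tau vs Sigma — 5–8, Sigma advances.
Round 2: Sigma vs Delta — 4–9, Delta advances.
The agenda winner is Delta.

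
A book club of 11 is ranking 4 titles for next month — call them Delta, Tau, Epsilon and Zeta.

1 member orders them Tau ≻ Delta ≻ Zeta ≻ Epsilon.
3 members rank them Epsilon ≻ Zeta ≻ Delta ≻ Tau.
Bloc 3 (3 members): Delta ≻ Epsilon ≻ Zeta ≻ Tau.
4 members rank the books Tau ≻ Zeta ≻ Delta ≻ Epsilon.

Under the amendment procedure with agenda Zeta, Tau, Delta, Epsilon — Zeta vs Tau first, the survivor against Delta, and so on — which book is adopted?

Round 1: Zeta vs Tau — 6–5, Zeta advances.
Round 2: Zeta vs Delta — 7–4, Zeta advances.
Round 3: Zeta vs Epsilon — 5–6, Epsilon advances.
The agenda winner is Epsilon.

Epsilon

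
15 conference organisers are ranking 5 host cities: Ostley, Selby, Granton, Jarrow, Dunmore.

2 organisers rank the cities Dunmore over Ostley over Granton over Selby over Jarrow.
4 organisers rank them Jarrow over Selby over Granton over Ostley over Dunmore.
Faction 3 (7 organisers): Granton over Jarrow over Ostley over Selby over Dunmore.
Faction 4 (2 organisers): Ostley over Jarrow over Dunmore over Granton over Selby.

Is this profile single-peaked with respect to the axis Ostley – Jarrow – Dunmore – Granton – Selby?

Axis positions: Ostley=1, Jarrow=2, Dunmore=3, Granton=4, Selby=5.
Faction 1: ranking walks positions 3-1-4-5-2; Ostley is ranked above Jarrow even though Jarrow lies between Ostley and the peak Dunmore on the axis — preferences dip and rise again. Not single-peaked.
Faction 2: ranking walks positions 2-5-4-1-3; Selby is ranked above Dunmore even though Dunmore lies between Selby and the peak Jarrow on the axis — preferences dip and rise again. Not single-peaked.
Faction 3: ranking walks positions 4-2-1-5-3; Jarrow is ranked above Dunmore even though Dunmore lies between Jarrow and the peak Granton on the axis — preferences dip and rise again. Not single-peaked.
Faction 4 (peak Ostley at position 1): ranking walks positions 1-2-3-4-5, expanding outward from the peak — single-peaked.
Faction 1 violates single-peakedness, so the profile is not single-peaked on this axis.

no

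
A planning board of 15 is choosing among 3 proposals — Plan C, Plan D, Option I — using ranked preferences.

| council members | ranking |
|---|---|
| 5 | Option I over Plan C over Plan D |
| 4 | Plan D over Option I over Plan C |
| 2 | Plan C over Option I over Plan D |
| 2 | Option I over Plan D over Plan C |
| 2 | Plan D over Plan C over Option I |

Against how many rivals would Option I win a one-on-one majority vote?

2

Option I against each rival (15 council members):
Option I vs Plan C: Option I is ranked higher on 5+4+2 = 11 ballots, Plan C on 4. Option I wins 11–4.
Option I vs Plan D: Option I wins 9–6.
Option I beats Plan C, Plan D — 2 pairwise wins.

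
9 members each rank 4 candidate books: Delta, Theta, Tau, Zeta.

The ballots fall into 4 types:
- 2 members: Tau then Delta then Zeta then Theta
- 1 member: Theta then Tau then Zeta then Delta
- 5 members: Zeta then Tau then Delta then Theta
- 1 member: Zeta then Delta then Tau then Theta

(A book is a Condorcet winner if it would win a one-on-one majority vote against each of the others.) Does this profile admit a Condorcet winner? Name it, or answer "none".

Zeta

Head-to-head results (9 members):
Delta vs Theta: 2+5+1 = 8 for Delta, 1 for Theta — Delta by 8–1.
Delta vs Tau: 1 to 8, Tau.
Delta vs Zeta: 2 to 7, Zeta.
Theta vs Tau: Theta is ranked higher on 1 ballot, Tau on 8. Tau wins 8–1.
Theta vs Zeta: 1 to 8, Zeta.
Tau vs Zeta: Tau preferred on 2+1 = 3 ballots; Zeta wins 6–3.
Only Zeta has no losses; Zeta is the Condorcet winner.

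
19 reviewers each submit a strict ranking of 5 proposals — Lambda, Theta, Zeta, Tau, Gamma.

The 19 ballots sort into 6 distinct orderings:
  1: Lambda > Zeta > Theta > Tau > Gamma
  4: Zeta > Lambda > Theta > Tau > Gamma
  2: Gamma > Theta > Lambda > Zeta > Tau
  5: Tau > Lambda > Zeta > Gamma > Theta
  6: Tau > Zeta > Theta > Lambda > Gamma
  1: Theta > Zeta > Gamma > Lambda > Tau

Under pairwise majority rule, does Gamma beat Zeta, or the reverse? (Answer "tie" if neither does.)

Ballots ranking Gamma above Zeta: 2.
Ballots ranking Zeta above Gamma: 19 − 2 = 17.
Zeta wins the head-to-head 17–2.

Zeta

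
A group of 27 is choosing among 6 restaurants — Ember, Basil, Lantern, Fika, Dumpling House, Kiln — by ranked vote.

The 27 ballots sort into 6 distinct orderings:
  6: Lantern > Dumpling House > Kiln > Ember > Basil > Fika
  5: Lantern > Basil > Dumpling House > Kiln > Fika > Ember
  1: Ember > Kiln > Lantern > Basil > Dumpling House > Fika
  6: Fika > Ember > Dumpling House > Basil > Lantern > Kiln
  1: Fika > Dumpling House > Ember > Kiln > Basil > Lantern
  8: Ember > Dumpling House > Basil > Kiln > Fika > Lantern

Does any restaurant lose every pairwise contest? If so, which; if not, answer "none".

Head-to-head results (27 friends):
Ember vs Basil: Ember, 22–5.
Ember vs Lantern: Ember preferred on 1+6+1+8 = 16 ballots; Ember wins 16–11.
Ember vs Fika: Ember, 15–12.
Ember vs Dumpling House: Ember is ranked higher on 1+6+8 = 15 ballots, Dumpling House on 12. Ember wins 15–12.
Ember vs Kiln: 1+6+1+8 = 16 for Ember, 11 for Kiln — Ember by 16–11.
Basil vs Lantern: Basil wins 15–12.
Basil vs Fika: Basil preferred on 6+5+1+8 = 20 ballots; Basil wins 20–7.
Basil vs Dumpling House: 6 to 21, Dumpling House.
Basil–Kiln: Basil 19–8.
Lantern vs Fika: 12 to 15, Fika.
Lantern vs Dumpling House: 12 to 15, Dumpling House.
Lantern vs Kiln: Lantern, 17–10.
Fika vs Dumpling House: Dumpling House, 20–7.
Fika vs Kiln: 7 to 20, Kiln.
Dumpling House vs Kiln: Dumpling House preferred on 6+5+6+1+8 = 26 ballots; Dumpling House wins 26–1.
Each restaurant has at least one pairwise win (Ember beats Basil; Basil beats Lantern; Lantern beats Kiln; Fika beats Lantern; Dumpling House beats Basil; Kiln beats Fika) — no Condorcet loser.

none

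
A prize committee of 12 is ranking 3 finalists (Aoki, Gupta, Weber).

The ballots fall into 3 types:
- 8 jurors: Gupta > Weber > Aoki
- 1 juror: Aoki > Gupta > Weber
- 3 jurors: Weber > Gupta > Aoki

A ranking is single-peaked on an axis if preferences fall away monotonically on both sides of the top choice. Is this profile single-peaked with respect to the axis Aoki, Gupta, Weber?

Axis positions: Aoki=1, Gupta=2, Weber=3.
Type 1 (peak Gupta at position 2): ranking walks positions 2-3-1, expanding outward from the peak — single-peaked.
Type 2 (peak Aoki at position 1): ranking walks positions 1-2-3, expanding outward from the peak — single-peaked.
Type 3 (peak Weber at position 3): ranking walks positions 3-2-1, expanding outward from the peak — single-peaked.
Every ranking is single-peaked on this axis.

yes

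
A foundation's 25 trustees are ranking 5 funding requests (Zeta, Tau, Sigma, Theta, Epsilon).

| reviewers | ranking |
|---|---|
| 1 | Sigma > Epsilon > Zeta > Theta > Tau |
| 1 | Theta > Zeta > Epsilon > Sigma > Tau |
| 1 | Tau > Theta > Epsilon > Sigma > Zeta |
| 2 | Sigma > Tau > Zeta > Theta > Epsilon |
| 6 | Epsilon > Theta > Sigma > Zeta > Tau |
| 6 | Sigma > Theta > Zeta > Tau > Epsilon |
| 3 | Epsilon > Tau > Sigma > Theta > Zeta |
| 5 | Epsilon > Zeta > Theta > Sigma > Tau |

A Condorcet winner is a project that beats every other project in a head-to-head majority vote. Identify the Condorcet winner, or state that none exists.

Epsilon

Check each pair by majority over 25 ballots:
Zeta–Tau: Zeta 19–6.
Zeta vs Sigma: Sigma wins 19–6.
Zeta–Theta: Theta 17–8.
Zeta vs Epsilon: 9 to 16, Epsilon.
Tau vs Sigma: 1+3 = 4 for Tau, 21 for Sigma — Sigma by 21–4.
Tau–Theta: Theta 19–6.
Tau–Epsilon: Epsilon 16–9.
Sigma vs Theta: Sigma preferred on 1+2+6+3 = 12 ballots; Theta wins 13–12.
Sigma–Epsilon: Epsilon 16–9.
Theta vs Epsilon: 10 to 15, Epsilon.
Epsilon beats each of Zeta, Tau, Sigma, Theta — Epsilon is the Condorcet winner.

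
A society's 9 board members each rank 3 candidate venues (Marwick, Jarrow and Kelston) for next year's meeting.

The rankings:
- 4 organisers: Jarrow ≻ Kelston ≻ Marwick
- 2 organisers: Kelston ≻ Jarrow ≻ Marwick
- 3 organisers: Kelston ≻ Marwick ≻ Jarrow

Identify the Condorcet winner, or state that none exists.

Head-to-head results (9 organisers):
Marwick–Jarrow: Jarrow 6–3.
Marwick–Kelston: Kelston 9–0.
Jarrow vs Kelston: Kelston wins 5–4.
Only Kelston has no losses; Kelston is the Condorcet winner.

Kelston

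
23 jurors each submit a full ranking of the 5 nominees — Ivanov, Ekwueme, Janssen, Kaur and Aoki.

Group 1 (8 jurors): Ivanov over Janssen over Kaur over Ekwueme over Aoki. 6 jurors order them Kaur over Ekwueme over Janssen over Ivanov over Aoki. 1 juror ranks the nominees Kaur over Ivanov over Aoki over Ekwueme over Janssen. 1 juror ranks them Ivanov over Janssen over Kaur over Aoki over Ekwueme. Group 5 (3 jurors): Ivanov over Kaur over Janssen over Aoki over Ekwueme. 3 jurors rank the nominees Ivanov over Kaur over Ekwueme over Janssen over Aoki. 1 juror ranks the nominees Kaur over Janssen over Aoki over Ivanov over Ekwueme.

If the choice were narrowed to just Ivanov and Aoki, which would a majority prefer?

Ballots ranking Ivanov above Aoki: 8 + 6 + 1 + 1 + 3 + 3 = 22.
Ballots ranking Aoki above Ivanov: 23 − 22 = 1.
Ivanov wins the head-to-head 22–1.

Ivanov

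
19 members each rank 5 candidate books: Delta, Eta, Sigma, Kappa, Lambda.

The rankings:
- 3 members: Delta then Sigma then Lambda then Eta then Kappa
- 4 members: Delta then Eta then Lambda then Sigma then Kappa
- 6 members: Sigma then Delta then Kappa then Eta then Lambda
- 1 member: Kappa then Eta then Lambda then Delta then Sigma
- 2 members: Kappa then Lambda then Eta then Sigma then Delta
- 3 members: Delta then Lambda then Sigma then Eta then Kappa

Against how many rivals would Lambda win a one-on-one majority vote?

2

Lambda against each rival (19 members):
Lambda vs Delta: Lambda preferred on 1+2 = 3 ballots; Delta wins 16–3.
Lambda vs Eta: 3+2+3 = 8 for Lambda, 11 for Eta — Eta by 11–8.
Lambda vs Sigma: 4+1+2+3 = 10 for Lambda, 9 for Sigma — Lambda by 10–9.
Lambda vs Kappa: Lambda is ranked higher on 3+4+3 = 10 ballots, Kappa on 9. Lambda wins 10–9.
Lambda beats Sigma, Kappa; loses to Delta, Eta — 2 pairwise wins.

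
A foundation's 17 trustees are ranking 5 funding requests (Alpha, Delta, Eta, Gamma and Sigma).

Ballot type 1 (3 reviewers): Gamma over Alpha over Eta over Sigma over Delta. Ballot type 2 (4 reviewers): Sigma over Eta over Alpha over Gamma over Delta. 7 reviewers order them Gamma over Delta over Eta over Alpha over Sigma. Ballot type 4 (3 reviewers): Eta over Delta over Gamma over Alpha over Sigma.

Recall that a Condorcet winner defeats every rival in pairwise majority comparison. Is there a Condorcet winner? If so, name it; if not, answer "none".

Pairwise majorities:
Alpha vs Delta: Delta wins 10–7.
Alpha vs Eta: Eta, 14–3.
Alpha vs Gamma: Gamma, 13–4.
Alpha–Sigma: Alpha 13–4.
Delta vs Eta: Eta wins 10–7.
Delta–Gamma: Gamma 14–3.
Delta–Sigma: Delta 10–7.
Eta vs Gamma: Gamma, 10–7.
Eta–Sigma: Eta 13–4.
Gamma–Sigma: Gamma 13–4.
Gamma wins every pairwise contest, so Gamma is the Condorcet winner.

Gamma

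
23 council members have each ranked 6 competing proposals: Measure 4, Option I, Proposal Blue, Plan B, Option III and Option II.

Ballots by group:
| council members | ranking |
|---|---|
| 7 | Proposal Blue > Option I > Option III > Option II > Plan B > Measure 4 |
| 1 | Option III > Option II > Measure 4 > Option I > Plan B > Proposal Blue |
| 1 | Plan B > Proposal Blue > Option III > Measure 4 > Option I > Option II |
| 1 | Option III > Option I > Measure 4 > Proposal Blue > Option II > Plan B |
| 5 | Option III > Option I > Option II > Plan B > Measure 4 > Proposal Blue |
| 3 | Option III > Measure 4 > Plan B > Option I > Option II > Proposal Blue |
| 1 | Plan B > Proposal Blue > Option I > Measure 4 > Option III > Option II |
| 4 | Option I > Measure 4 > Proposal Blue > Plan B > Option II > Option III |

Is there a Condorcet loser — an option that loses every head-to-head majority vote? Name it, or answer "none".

none

Pairwise majorities:
Measure 4 vs Option I: Option I, 18–5.
Measure 4 vs Proposal Blue: Measure 4 is ranked higher on 1+1+5+3+4 = 14 ballots, Proposal Blue on 9. Measure 4 wins 14–9.
Measure 4–Plan B: Plan B 14–9.
Measure 4–Option III: Option III 18–5.
Measure 4 vs Option II: 10 to 13, Option II.
Option I vs Proposal Blue: Option I preferred on 1+1+5+3+4 = 14 ballots; Option I wins 14–9.
Option I–Plan B: Option I 18–5.
Option I vs Option III: 7+1+4 = 12 for Option I, 11 for Option III — Option I by 12–11.
Option I vs Option II: 22 to 1, Option I.
Proposal Blue vs Plan B: 7+1+4 = 12 for Proposal Blue, 11 for Plan B — Proposal Blue by 12–11.
Proposal Blue vs Option III: Proposal Blue preferred on 7+1+1+4 = 13 ballots; Proposal Blue wins 13–10.
Proposal Blue vs Option II: Proposal Blue, 14–9.
Plan B vs Option III: 6 to 17, Option III.
Plan B vs Option II: 1+3+1+4 = 9 for Plan B, 14 for Option II — Option II by 14–9.
Option III vs Option II: Option III wins 19–4.
Every option wins at least one matchup (Measure 4 beats Proposal Blue; Option I beats Measure 4; Proposal Blue beats Plan B; Plan B beats Measure 4; Option III beats Measure 4; Option II beats Measure 4), so there is no Condorcet loser.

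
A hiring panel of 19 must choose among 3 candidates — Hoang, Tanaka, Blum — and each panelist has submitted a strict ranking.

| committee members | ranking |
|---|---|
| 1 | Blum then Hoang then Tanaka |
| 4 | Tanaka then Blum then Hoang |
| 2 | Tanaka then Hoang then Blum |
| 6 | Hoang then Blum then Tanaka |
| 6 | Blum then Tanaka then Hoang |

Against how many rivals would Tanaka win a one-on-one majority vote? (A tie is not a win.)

1

Tanaka against each rival (19 committee members):
Tanaka vs Hoang: Tanaka, 12–7.
Tanaka–Blum: Blum 13–6.
Tanaka beats Hoang; loses to Blum — 1 pairwise win.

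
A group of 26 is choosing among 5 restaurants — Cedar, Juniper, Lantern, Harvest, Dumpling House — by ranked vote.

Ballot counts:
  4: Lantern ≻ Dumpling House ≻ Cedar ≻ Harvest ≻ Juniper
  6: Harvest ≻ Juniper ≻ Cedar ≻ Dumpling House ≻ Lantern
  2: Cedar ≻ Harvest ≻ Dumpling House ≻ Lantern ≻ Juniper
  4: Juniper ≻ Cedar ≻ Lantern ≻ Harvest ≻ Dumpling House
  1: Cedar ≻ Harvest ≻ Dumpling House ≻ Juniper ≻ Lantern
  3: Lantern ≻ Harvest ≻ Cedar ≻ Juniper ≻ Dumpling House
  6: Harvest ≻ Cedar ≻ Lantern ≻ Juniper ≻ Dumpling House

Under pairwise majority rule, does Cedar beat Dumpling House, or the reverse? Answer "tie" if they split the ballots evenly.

Cedar

Ballots ranking Cedar above Dumpling House: 6 + 2 + 4 + 1 + 3 + 6 = 22.
Ballots ranking Dumpling House above Cedar: 26 − 22 = 4.
Cedar wins the head-to-head 22–4.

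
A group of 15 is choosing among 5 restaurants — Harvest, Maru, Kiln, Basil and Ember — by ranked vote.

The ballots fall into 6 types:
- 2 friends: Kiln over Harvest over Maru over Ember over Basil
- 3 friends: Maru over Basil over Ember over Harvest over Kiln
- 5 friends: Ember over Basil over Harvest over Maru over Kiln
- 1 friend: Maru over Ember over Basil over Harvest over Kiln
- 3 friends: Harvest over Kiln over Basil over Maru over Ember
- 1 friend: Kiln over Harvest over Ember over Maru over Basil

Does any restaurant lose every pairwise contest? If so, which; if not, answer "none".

Pairwise majorities:
Harvest–Maru: Harvest 11–4.
Harvest vs Kiln: Harvest preferred on 3+5+1+3 = 12 ballots; Harvest wins 12–3.
Harvest vs Basil: Harvest is ranked higher on 2+3+1 = 6 ballots, Basil on 9. Basil wins 9–6.
Harvest vs Ember: 6 to 9, Ember.
Maru vs Kiln: Maru preferred on 3+5+1 = 9 ballots; Maru wins 9–6.
Maru–Basil: Basil 8–7.
Maru vs Ember: Maru preferred on 2+3+1+3 = 9 ballots; Maru wins 9–6.
Kiln vs Basil: Kiln preferred on 2+3+1 = 6 ballots; Basil wins 9–6.
Kiln vs Ember: Ember wins 9–6.
Basil–Ember: Ember 9–6.
Kiln loses to every other restaurant — it is the Condorcet loser.

Kiln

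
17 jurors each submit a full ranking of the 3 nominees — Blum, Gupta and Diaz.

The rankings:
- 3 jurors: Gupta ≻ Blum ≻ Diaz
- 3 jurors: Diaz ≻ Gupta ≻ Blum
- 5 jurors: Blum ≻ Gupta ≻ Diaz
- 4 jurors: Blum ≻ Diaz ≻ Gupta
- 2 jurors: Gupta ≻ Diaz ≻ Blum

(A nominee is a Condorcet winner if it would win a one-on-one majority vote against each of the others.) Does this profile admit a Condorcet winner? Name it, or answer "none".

Head-to-head results (17 jurors):
Blum vs Gupta: Blum preferred on 5+4 = 9 ballots; Blum wins 9–8.
Blum vs Diaz: Blum wins 12–5.
Gupta vs Diaz: 3+5+2 = 10 for Gupta, 7 for Diaz — Gupta by 10–7.
Blum wins every pairwise contest, so Blum is the Condorcet winner.

Blum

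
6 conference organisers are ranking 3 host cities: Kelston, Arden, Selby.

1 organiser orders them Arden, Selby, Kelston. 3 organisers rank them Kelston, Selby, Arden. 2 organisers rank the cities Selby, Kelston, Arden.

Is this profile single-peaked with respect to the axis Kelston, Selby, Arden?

Axis positions: Kelston=1, Selby=2, Arden=3.
Faction 1 (peak Arden at position 3): ranking walks positions 3-2-1, expanding outward from the peak — single-peaked.
Faction 2 (peak Kelston at position 1): ranking walks positions 1-2-3, expanding outward from the peak — single-peaked.
Faction 3 (peak Selby at position 2): ranking walks positions 2-1-3, expanding outward from the peak — single-peaked.
Every ranking is single-peaked on this axis.

yes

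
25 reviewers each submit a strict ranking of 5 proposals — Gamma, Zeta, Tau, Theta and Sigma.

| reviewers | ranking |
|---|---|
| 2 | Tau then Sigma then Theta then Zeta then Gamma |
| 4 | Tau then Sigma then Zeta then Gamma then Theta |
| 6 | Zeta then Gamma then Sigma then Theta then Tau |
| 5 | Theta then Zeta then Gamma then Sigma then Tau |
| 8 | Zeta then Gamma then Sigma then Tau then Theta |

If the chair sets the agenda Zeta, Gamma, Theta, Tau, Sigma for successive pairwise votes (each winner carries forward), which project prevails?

Zeta

Round 1: Zeta vs Gamma — 25–0, Zeta advances.
Round 2: Zeta vs Theta — 18–7, Zeta advances.
Round 3: Zeta vs Tau — 19–6, Zeta advances.
Round 4: Zeta vs Sigma — 19–6, Zeta advances.
The agenda winner is Zeta.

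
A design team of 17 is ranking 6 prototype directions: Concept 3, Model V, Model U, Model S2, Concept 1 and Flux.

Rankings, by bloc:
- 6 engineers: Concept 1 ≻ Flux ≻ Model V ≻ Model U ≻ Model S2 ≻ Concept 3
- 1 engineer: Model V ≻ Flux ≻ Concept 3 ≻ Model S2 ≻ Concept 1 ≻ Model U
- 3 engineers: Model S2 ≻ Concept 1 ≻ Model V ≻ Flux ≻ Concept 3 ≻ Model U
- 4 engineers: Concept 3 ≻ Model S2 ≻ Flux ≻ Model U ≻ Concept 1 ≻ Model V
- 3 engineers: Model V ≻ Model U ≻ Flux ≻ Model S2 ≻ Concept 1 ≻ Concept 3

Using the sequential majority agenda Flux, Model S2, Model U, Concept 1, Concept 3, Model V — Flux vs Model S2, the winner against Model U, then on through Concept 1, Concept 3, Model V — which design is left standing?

Round 1: Flux vs Model S2 — 10–7, Flux advances.
Round 2: Flux vs Model U — 14–3, Flux advances.
Round 3: Flux vs Concept 1 — 8–9, Concept 1 advances.
Round 4: Concept 1 vs Concept 3 — 12–5, Concept 1 advances.
Round 5: Concept 1 vs Model V — 13–4, Concept 1 advances.
Concept 1 survives the agenda.

Concept 1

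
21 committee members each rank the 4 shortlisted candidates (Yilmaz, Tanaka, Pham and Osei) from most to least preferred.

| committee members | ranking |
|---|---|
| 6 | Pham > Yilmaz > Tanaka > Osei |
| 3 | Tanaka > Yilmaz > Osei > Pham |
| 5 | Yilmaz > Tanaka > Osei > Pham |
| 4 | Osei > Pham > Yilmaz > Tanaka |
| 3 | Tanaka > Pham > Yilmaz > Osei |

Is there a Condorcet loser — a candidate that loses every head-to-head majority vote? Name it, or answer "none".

none

Head-to-head results (21 committee members):
Yilmaz vs Tanaka: Yilmaz preferred on 6+5+4 = 15 ballots; Yilmaz wins 15–6.
Yilmaz vs Pham: Pham, 13–8.
Yilmaz vs Osei: Yilmaz is ranked higher on 6+3+5+3 = 17 ballots, Osei on 4. Yilmaz wins 17–4.
Tanaka vs Pham: Tanaka wins 11–10.
Tanaka vs Osei: Tanaka, 17–4.
Pham vs Osei: 6+3 = 9 for Pham, 12 for Osei — Osei by 12–9.
No candidate is winless: Yilmaz beats Tanaka; Tanaka beats Pham; Pham beats Yilmaz; Osei beats Pham. There is no Condorcet loser.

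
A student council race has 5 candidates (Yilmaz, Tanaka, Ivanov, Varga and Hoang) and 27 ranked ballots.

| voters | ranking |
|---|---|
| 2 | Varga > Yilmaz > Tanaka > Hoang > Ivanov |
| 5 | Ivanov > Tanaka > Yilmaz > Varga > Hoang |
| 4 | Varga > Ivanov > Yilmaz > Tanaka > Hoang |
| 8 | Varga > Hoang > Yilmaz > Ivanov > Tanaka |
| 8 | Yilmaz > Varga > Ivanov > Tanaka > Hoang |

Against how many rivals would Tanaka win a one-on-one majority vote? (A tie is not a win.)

1

Tanaka against each rival (27 voters):
Tanaka vs Yilmaz: Yilmaz, 22–5.
Tanaka vs Ivanov: 2 to 25, Ivanov.
Tanaka vs Varga: Varga, 22–5.
Tanaka vs Hoang: Tanaka, 19–8.
Tanaka beats Hoang; loses to Yilmaz, Ivanov, Varga — 1 pairwise win.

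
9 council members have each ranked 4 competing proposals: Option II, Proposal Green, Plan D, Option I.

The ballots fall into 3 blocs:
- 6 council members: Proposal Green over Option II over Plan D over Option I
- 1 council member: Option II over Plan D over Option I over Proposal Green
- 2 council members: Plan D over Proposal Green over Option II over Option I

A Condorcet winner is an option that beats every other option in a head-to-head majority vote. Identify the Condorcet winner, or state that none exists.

Proposal Green

Head-to-head results (9 council members):
Option II vs Proposal Green: Proposal Green wins 8–1.
Option II vs Plan D: Option II wins 7–2.
Option II–Option I: Option II 9–0.
Proposal Green–Plan D: Proposal Green 6–3.
Proposal Green–Option I: Proposal Green 8–1.
Plan D vs Option I: Plan D, 9–0.
Proposal Green wins every pairwise contest, so Proposal Green is the Condorcet winner.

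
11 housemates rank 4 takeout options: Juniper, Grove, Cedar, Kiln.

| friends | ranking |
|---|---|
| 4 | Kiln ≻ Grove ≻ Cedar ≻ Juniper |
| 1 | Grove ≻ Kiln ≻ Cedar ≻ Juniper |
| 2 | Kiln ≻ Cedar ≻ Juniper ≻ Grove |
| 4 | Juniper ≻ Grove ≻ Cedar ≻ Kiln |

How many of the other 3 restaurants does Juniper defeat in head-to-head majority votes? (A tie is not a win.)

Juniper against each rival (11 friends):
Juniper vs Grove: Juniper wins 6–5.
Juniper vs Cedar: 4 to 7, Cedar.
Juniper vs Kiln: Kiln, 7–4.
Juniper beats Grove; loses to Cedar, Kiln — 1 pairwise win.

1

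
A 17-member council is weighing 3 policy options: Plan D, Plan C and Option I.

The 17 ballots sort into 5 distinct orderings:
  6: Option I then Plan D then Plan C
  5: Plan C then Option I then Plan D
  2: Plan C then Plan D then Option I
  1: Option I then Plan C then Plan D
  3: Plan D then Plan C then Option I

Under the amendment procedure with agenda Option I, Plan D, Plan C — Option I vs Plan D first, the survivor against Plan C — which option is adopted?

Plan C

Round 1: Option I vs Plan D — 12–5, Option I advances.
Round 2: Option I vs Plan C — 7–10, Plan C advances.
Plan C survives the agenda.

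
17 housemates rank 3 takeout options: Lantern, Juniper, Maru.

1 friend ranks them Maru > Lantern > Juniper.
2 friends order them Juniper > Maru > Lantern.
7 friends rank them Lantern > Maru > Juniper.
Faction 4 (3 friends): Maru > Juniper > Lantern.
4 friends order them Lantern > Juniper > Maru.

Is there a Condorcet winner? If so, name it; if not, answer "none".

Lantern

Head-to-head results (17 friends):
Lantern vs Juniper: Lantern wins 12–5.
Lantern vs Maru: Lantern, 11–6.
Juniper–Maru: Maru 11–6.
Lantern defeats every rival head-to-head and is the Condorcet winner.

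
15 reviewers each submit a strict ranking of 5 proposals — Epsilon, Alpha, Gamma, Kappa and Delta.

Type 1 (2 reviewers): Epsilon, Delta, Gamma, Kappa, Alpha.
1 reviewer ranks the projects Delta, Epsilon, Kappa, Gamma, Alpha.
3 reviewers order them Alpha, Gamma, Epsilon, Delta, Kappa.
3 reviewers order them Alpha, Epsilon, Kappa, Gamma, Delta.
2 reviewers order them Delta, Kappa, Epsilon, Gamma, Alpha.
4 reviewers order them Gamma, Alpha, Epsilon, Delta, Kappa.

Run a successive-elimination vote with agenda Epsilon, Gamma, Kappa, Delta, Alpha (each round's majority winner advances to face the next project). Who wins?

Round 1: Epsilon vs Gamma — 8–7, Epsilon advances.
Round 2: Epsilon vs Kappa — 13–2, Epsilon advances.
Round 3: Epsilon vs Delta — 12–3, Epsilon advances.
Round 4: Epsilon vs Alpha — 5–10, Alpha advances.
The agenda winner is Alpha.

Alpha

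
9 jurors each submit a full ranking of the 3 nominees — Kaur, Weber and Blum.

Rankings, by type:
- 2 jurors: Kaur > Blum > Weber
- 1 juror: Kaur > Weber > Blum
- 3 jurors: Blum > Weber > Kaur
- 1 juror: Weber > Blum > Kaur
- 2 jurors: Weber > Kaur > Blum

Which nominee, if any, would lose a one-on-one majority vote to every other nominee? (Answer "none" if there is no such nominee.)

none

Pairwise majorities:
Kaur vs Weber: Weber, 6–3.
Kaur vs Blum: Kaur, 5–4.
Weber vs Blum: Weber is ranked higher on 1+1+2 = 4 ballots, Blum on 5. Blum wins 5–4.
Each nominee has at least one pairwise win (Kaur beats Blum; Weber beats Kaur; Blum beats Weber) — no Condorcet loser.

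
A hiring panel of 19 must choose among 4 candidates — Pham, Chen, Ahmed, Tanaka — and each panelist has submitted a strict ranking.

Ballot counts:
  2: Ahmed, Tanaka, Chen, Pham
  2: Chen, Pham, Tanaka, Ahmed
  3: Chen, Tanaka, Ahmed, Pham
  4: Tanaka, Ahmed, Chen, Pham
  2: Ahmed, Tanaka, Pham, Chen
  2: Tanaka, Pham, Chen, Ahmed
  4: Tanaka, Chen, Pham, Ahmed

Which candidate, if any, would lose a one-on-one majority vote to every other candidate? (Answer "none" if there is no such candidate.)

Head-to-head results (19 committee members):
Pham vs Chen: 4 to 15, Chen.
Pham vs Ahmed: Ahmed wins 11–8.
Pham–Tanaka: Tanaka 17–2.
Chen–Ahmed: Chen 11–8.
Chen vs Tanaka: Tanaka, 14–5.
Ahmed vs Tanaka: Tanaka wins 15–4.
Pham loses to every other candidate — it is the Condorcet loser.

Pham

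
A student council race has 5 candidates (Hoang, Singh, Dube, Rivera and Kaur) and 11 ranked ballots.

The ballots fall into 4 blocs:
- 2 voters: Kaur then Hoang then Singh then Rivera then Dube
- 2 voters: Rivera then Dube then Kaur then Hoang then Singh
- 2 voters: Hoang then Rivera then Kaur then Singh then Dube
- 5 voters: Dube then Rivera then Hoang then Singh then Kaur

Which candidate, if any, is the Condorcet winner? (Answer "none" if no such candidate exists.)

Head-to-head results (11 voters):
Hoang vs Singh: Hoang is ranked higher on 2+2+2+5 = 11 ballots, Singh on 0. Hoang wins 11–0.
Hoang vs Dube: 2+2 = 4 for Hoang, 7 for Dube — Dube by 7–4.
Hoang vs Rivera: 4 to 7, Rivera.
Hoang vs Kaur: 7 to 4, Hoang.
Singh vs Dube: 2+2 = 4 for Singh, 7 for Dube — Dube by 7–4.
Singh vs Rivera: Singh preferred on 2 ballots; Rivera wins 9–2.
Singh vs Kaur: 5 to 6, Kaur.
Dube vs Rivera: Dube is ranked higher on 5 ballots, Rivera on 6. Rivera wins 6–5.
Dube vs Kaur: 7 to 4, Dube.
Rivera vs Kaur: 2+2+5 = 9 for Rivera, 2 for Kaur — Rivera by 9–2.
Only Rivera has no losses; Rivera is the Condorcet winner.

Rivera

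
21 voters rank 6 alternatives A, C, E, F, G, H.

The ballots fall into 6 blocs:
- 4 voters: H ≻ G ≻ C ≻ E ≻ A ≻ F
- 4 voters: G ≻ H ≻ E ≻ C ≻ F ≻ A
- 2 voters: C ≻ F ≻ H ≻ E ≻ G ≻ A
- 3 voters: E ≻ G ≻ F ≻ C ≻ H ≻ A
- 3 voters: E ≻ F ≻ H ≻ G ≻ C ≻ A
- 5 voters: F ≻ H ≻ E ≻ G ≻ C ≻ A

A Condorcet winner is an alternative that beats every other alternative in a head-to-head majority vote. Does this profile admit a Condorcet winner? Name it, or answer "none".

none

Pairwise majorities:
A vs C: C, 21–0.
A–E: E 21–0.
A–F: F 17–4.
A vs G: G, 21–0.
A–H: H 21–0.
C vs E: E, 15–6.
C–F: F 11–10.
C vs G: G wins 19–2.
C vs H: H wins 16–5.
E vs F: E, 14–7.
E vs G: E wins 13–8.
E vs H: H wins 15–6.
F vs G: G wins 11–10.
F vs H: F wins 13–8.
G vs H: H wins 14–7.
No alternative is unbeaten: A loses to C; C loses to E; E loses to H; F loses to E; G loses to E; H loses to F. In particular E beats F beats H beats E is a majority cycle — no Condorcet winner exists.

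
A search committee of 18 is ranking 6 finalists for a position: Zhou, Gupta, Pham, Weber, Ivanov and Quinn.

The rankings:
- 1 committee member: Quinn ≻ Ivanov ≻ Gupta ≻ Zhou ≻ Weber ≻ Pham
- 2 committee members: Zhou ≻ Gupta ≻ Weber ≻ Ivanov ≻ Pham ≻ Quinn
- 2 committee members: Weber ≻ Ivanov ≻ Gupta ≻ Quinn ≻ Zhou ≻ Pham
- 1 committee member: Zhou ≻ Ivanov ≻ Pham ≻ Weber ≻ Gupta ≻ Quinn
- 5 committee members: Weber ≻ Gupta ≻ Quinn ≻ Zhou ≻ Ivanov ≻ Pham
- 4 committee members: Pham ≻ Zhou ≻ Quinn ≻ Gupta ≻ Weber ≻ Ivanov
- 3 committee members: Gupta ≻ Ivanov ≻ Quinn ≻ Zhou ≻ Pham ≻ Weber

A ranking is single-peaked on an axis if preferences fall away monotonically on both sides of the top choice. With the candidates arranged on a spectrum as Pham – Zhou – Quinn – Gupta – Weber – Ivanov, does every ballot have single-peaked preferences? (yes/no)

no

Axis positions: Pham=1, Zhou=2, Quinn=3, Gupta=4, Weber=5, Ivanov=6.
Faction 1: ranking walks positions 3-6-4-2-5-1; Ivanov is ranked above Gupta even though Gupta lies between Ivanov and the peak Quinn on the axis — preferences dip and rise again. Not single-peaked.
Faction 2: ranking walks positions 2-4-5-6-1-3; Gupta is ranked above Quinn even though Quinn lies between Gupta and the peak Zhou on the axis — preferences dip and rise again. Not single-peaked.
Faction 3 (peak Weber at position 5): ranking walks positions 5-6-4-3-2-1, expanding outward from the peak — single-peaked.
Faction 4: ranking walks positions 2-6-1-5-4-3; Ivanov is ranked above Quinn even though Quinn lies between Ivanov and the peak Zhou on the axis — preferences dip and rise again. Not single-peaked.
Faction 5 (peak Weber at position 5): ranking walks positions 5-4-3-2-6-1, expanding outward from the peak — single-peaked.
Faction 6 (peak Pham at position 1): ranking walks positions 1-2-3-4-5-6, expanding outward from the peak — single-peaked.
Faction 7: ranking walks positions 4-6-3-2-1-5; Ivanov is ranked above Weber even though Weber lies between Ivanov and the peak Gupta on the axis — preferences dip and rise again. Not single-peaked.
Faction 1 violates single-peakedness, so the profile is not single-peaked on this axis.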